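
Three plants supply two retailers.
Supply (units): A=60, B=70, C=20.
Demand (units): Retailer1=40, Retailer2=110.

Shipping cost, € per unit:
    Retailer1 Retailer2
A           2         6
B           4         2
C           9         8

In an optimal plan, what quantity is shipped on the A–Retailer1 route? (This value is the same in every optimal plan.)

The minimum-cost plan:
  A→Retailer1: 40 × €2 = €80
  A→Retailer2: 20 × €6 = €120
  B→Retailer2: 70 × €2 = €140
  C→Retailer2: 20 × €8 = €160
Total cost = €500.
So A→Retailer1 carries 40 units.

40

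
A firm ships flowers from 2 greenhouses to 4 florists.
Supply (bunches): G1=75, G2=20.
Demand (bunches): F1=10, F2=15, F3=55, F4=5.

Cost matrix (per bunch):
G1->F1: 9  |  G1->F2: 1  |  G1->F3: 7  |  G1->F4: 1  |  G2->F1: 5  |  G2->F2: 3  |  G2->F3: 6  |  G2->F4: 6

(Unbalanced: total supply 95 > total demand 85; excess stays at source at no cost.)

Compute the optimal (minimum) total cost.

445

A cheapest plan:
  G1 to F2: 15 × 1 = 15
  G1 to F3: 45 × 7 = 315
  G1 to F4: 5 × 1 = 5
  G2 to F1: 10 × 5 = 50
  G2 to F3: 10 × 6 = 60
Total = 15 + 315 + 5 + 50 + 60 = 445.
(Supply check: G1 ships 65; G2 ships 20.)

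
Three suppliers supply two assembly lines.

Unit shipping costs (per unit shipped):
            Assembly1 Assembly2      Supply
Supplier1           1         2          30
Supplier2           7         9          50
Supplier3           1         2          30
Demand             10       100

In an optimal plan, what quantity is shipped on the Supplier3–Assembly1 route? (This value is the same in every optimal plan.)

0

Optimal shipments:
  Supplier1–Assembly2: 30 × 2 = 60
  Supplier2–Assembly1: 10 × 7 = 70
  Supplier2–Assembly2: 40 × 9 = 360
  Supplier3–Assembly2: 30 × 2 = 60
Total cost = 550.
The route Supplier3→Assembly1 is not used.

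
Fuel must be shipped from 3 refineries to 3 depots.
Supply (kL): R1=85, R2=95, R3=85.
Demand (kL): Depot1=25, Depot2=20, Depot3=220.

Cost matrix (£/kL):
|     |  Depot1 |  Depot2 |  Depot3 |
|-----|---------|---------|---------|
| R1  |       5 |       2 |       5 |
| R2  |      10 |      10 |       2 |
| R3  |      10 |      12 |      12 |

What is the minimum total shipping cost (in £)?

1525

An optimal shipping plan:
  R1 to Depot2: 20 × £2 = £40
  R1 to Depot3: 65 × £5 = £325
  R2 to Depot3: 95 × £2 = £190
  R3 to Depot1: 25 × £10 = £250
  R3 to Depot3: 60 × £12 = £720
Total = 40 + 325 + 190 + 250 + 720 = £1525.
(Supply check: R1 ships 85; R2 ships 95; R3 ships 85.)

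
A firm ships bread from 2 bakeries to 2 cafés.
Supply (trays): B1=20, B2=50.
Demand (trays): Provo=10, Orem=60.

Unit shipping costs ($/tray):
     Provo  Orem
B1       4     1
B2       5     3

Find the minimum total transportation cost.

One minimum-cost allocation:
  B1–Orem: 20 trays
  B2–Provo: 10 trays
  B2–Orem: 40 trays
Total cost = $190.

190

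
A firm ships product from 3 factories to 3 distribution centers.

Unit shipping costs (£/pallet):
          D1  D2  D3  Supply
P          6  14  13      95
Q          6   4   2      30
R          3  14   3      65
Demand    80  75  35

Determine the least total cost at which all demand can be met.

1245

Optimal allocation:
  P→D1: 50 × £6 = £300
  P→D2: 45 × £14 = £630
  Q→D2: 30 × £4 = £120
  R→D1: 30 × £3 = £90
  R→D3: 35 × £3 = £105
Total = 300 + 630 + 120 + 90 + 105 = £1245.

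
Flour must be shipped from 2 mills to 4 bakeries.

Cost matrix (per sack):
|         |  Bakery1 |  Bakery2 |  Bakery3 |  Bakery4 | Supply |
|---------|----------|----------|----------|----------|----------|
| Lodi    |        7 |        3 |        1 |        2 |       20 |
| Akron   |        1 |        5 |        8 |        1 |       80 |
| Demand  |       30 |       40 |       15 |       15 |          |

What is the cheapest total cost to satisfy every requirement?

250

An optimal shipping plan:
  Lodi–Bakery2: 5 × 3 = 15
  Lodi–Bakery3: 15 × 1 = 15
  Akron–Bakery1: 30 × 1 = 30
  Akron–Bakery2: 35 × 5 = 175
  Akron–Bakery4: 15 × 1 = 15
Total = 15 + 15 + 30 + 175 + 15 = 250.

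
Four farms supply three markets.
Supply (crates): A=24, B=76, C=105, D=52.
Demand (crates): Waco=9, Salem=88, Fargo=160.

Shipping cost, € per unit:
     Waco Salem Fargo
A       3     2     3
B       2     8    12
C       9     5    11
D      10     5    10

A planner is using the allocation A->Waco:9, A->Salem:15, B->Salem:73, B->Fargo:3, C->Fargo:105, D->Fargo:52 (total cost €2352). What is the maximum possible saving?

311

Current plan cost = 9·3 + 15·2 + 73·8 + 3·12 + 105·11 + 52·10 = €2352.
Optimal plan:
  A–Fargo: 24 × €3 = €72
  B–Waco: 9 × €2 = €18
  B–Fargo: 67 × €12 = €804
  C–Salem: 88 × €5 = €440
  C–Fargo: 17 × €11 = €187
  D–Fargo: 52 × €10 = €520
Optimal cost = €2041.
Saving = 2352 − 2041 = €311.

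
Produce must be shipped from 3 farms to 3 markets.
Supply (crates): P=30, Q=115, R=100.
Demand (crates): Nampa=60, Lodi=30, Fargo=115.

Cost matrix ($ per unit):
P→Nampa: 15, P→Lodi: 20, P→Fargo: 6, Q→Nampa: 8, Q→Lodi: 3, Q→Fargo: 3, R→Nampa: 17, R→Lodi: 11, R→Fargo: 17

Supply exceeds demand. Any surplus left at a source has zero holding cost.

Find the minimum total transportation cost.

1515

One minimum-cost allocation:
  P–Fargo: 30 crates
  Q–Nampa: 30 crates
  Q–Fargo: 85 crates
  R–Nampa: 30 crates
  R–Lodi: 30 crates
Total cost = $1515.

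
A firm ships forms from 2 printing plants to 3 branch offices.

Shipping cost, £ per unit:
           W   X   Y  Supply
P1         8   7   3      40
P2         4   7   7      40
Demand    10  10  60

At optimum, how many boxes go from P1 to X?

0

The minimum-cost plan:
  P1 to Y: 40 boxes
  P2 to W: 10 boxes
  P2 to X: 10 boxes
  P2 to Y: 20 boxes
Total cost = £370.
The route P1→X is not used.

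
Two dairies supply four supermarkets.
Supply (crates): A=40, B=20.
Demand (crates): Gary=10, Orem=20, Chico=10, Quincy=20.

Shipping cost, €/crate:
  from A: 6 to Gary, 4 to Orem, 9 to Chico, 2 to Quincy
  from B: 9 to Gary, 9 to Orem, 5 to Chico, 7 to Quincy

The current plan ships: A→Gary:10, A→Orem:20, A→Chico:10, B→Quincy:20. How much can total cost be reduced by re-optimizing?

Current plan cost = 10·6 + 20·4 + 10·9 + 20·7 = €370.
Optimal plan:
  A→Orem: 20 crates
  A→Quincy: 20 crates
  B→Gary: 10 crates
  B→Chico: 10 crates
Optimal cost = €260.
Saving = 370 − 260 = €110.

110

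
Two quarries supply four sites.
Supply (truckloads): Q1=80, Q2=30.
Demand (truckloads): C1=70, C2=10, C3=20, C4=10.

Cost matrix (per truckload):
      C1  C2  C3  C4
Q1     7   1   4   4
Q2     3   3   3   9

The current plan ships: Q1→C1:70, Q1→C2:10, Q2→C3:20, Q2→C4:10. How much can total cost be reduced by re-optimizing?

Current plan cost = 70·7 + 10·1 + 20·3 + 10·9 = 650.
Optimal plan:
  Q1->C1: 40 × 7 = 280
  Q1->C2: 10 × 1 = 10
  Q1->C3: 20 × 4 = 80
  Q1->C4: 10 × 4 = 40
  Q2->C1: 30 × 3 = 90
Optimal cost = 500.
Saving = 650 − 500 = 150.

150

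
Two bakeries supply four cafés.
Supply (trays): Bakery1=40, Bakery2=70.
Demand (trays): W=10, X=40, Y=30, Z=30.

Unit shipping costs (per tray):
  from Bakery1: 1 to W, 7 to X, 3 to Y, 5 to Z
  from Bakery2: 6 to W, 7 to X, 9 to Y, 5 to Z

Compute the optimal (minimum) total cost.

One minimum-cost allocation:
  Bakery1->W: 10 × 1 = 10
  Bakery1->Y: 30 × 3 = 90
  Bakery2->X: 40 × 7 = 280
  Bakery2->Z: 30 × 5 = 150
Total = 10 + 90 + 280 + 150 = 530.

530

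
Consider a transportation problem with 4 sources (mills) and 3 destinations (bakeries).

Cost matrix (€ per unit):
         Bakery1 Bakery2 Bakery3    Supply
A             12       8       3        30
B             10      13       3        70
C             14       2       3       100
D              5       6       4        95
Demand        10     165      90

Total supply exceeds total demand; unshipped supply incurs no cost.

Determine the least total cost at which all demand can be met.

910

An optimal shipping plan:
  A to Bakery3: 30 × €3 = €90
  B to Bakery3: 60 × €3 = €180
  C to Bakery2: 100 × €2 = €200
  D to Bakery1: 10 × €5 = €50
  D to Bakery2: 65 × €6 = €390
Total = 90 + 180 + 200 + 50 + 390 = €910.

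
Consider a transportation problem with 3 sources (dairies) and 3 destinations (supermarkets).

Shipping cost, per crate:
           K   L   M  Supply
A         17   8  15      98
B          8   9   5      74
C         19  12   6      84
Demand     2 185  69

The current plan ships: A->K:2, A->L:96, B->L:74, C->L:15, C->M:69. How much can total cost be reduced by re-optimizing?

20

Current plan cost = 2·17 + 96·8 + 74·9 + 15·12 + 69·6 = 2062.
Optimal plan:
  A->L: 98 × 8 = 784
  B->K: 2 × 8 = 16
  B->L: 72 × 9 = 648
  C->L: 15 × 12 = 180
  C->M: 69 × 6 = 414
Optimal cost = 2042.
Saving = 2062 − 2042 = 20.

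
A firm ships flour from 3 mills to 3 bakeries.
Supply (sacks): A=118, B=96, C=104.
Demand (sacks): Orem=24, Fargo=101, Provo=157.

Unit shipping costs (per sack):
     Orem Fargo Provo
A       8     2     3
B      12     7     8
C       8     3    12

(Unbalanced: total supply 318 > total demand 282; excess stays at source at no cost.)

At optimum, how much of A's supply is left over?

0

Minimum-cost shipments:
  A→Fargo: 21 sacks
  A→Provo: 97 sacks
  B→Provo: 60 sacks
  C→Orem: 24 sacks
  C→Fargo: 80 sacks
Total cost = 1245.
A ships 118 of its 118, leaving 0.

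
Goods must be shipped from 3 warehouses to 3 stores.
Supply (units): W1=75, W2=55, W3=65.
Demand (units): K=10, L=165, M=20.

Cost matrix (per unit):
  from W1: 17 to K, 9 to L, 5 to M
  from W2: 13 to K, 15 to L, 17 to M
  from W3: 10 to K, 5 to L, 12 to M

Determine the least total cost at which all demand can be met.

1725

An optimal shipping plan:
  W1->L: 55 units
  W1->M: 20 units
  W2->K: 10 units
  W2->L: 45 units
  W3->L: 65 units
Total cost = 1725.
(Supply check: W1 ships 75; W2 ships 55; W3 ships 65.)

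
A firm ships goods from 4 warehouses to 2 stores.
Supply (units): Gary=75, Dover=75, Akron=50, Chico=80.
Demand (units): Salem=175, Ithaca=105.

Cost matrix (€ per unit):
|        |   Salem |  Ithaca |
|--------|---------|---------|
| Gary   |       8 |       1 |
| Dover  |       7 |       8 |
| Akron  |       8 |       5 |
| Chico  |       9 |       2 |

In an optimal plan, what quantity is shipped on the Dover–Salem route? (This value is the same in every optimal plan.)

Solving gives:
  Gary→Salem: 50 units
  Gary→Ithaca: 25 units
  Dover→Salem: 75 units
  Akron→Salem: 50 units
  Chico→Ithaca: 80 units
Total cost = €1510.
So Dover→Salem carries 75 units.

75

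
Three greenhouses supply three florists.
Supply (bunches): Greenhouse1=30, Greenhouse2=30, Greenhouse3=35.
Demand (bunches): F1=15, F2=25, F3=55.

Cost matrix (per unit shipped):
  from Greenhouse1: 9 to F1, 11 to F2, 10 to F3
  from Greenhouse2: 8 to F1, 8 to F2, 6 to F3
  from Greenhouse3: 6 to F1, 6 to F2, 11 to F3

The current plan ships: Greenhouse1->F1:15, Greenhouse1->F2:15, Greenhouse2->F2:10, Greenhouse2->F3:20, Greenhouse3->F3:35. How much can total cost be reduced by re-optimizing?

200

Current plan cost = 15·9 + 15·11 + 10·8 + 20·6 + 35·11 = 885.
Optimal plan:
  Greenhouse1 to F1: 5 bunches
  Greenhouse1 to F3: 25 bunches
  Greenhouse2 to F3: 30 bunches
  Greenhouse3 to F1: 10 bunches
  Greenhouse3 to F2: 25 bunches
Optimal cost = 685.
Saving = 885 − 685 = 200.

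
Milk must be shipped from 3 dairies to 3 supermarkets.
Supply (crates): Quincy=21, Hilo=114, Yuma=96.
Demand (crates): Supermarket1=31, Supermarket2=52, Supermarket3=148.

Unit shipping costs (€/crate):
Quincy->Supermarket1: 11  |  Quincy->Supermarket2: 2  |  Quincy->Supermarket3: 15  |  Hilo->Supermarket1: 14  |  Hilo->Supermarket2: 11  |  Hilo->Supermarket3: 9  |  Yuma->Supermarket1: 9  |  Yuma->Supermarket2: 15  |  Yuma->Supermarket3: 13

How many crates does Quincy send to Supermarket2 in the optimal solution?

21

The minimum-cost plan:
  Quincy–Supermarket2: 21 crates
  Hilo–Supermarket3: 114 crates
  Yuma–Supermarket1: 31 crates
  Yuma–Supermarket2: 31 crates
  Yuma–Supermarket3: 34 crates
Total cost = €2254.
So Quincy→Supermarket2 carries 21 crates.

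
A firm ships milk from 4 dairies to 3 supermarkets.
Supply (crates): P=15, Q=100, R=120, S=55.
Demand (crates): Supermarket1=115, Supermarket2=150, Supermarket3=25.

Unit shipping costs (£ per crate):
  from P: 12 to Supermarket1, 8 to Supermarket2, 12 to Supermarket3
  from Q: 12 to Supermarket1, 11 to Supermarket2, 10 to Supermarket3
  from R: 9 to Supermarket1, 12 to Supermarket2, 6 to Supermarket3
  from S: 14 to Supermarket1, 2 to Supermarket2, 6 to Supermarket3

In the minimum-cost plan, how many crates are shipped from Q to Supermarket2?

80

The minimum-cost plan:
  P→Supermarket2: 15 × £8 = £120
  Q→Supermarket1: 20 × £12 = £240
  Q→Supermarket2: 80 × £11 = £880
  R→Supermarket1: 95 × £9 = £855
  R→Supermarket3: 25 × £6 = £150
  S→Supermarket2: 55 × £2 = £110
Total cost = £2355.
So Q→Supermarket2 carries 80 crates.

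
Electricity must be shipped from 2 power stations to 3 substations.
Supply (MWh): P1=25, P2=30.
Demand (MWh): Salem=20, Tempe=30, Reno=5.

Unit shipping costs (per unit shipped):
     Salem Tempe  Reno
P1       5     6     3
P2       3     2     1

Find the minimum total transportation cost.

One minimum-cost allocation:
  P1->Salem: 20 MWh
  P1->Reno: 5 MWh
  P2->Tempe: 30 MWh
Total cost = 175.

175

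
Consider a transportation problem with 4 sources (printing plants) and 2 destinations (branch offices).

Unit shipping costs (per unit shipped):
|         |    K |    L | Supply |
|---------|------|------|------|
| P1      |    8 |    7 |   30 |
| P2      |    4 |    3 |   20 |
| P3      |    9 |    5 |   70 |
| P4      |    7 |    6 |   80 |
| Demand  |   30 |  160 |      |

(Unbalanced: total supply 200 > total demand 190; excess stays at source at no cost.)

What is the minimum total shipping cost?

1060

Optimal allocation:
  P1->L: 20 × 7 = 140
  P2->K: 20 × 4 = 80
  P3->L: 70 × 5 = 350
  P4->K: 10 × 7 = 70
  P4->L: 70 × 6 = 420
Total = 140 + 80 + 350 + 70 + 420 = 1060.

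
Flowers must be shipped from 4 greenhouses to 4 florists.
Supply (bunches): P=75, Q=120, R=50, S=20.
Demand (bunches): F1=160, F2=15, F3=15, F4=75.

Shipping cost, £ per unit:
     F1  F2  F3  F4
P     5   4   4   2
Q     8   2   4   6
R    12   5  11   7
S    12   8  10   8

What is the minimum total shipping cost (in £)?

An optimal shipping plan:
  P->F1: 70 × £5 = £350
  P->F4: 5 × £2 = £10
  Q->F1: 90 × £8 = £720
  Q->F2: 15 × £2 = £30
  Q->F3: 15 × £4 = £60
  R->F4: 50 × £7 = £350
  S->F4: 20 × £8 = £160
Total = 350 + 10 + 720 + 30 + 60 + 350 + 160 = £1680.

1680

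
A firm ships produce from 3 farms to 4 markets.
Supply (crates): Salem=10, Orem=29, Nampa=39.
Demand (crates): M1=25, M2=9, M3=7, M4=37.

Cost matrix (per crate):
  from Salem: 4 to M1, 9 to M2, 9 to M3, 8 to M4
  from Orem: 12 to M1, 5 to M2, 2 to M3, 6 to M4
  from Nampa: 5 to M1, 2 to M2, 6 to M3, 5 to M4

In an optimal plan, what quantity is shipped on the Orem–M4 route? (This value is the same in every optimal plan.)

22

Solving gives:
  Salem->M1: 10 × 4 = 40
  Orem->M3: 7 × 2 = 14
  Orem->M4: 22 × 6 = 132
  Nampa->M1: 15 × 5 = 75
  Nampa->M2: 9 × 2 = 18
  Nampa->M4: 15 × 5 = 75
Total cost = 354.
So Orem→M4 carries 22 crates.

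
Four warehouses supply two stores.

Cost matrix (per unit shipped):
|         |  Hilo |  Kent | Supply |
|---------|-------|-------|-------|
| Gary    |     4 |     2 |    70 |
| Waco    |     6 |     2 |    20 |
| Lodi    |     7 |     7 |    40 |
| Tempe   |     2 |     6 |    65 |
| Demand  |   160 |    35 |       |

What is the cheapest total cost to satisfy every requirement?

700

Optimal allocation:
  Gary to Hilo: 55 × 4 = 220
  Gary to Kent: 15 × 2 = 30
  Waco to Kent: 20 × 2 = 40
  Lodi to Hilo: 40 × 7 = 280
  Tempe to Hilo: 65 × 2 = 130
Total = 220 + 30 + 40 + 280 + 130 = 700.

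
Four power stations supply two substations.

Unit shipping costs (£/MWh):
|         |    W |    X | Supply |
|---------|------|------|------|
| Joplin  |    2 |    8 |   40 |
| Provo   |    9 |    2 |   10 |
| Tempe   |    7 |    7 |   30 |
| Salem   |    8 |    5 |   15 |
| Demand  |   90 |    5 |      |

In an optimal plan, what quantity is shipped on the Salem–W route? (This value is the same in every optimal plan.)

15

The minimum-cost plan:
  Joplin→W: 40 × £2 = £80
  Provo→W: 5 × £9 = £45
  Provo→X: 5 × £2 = £10
  Tempe→W: 30 × £7 = £210
  Salem→W: 15 × £8 = £120
Total cost = £465.
So Salem→W carries 15 MWh.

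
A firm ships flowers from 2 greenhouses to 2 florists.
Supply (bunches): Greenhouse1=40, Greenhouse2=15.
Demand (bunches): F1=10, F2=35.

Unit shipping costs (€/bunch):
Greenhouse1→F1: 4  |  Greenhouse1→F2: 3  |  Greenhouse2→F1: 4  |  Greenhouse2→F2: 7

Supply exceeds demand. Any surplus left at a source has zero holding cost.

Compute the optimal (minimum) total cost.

145

A cheapest plan:
  Greenhouse1->F1: 5 × €4 = €20
  Greenhouse1->F2: 35 × €3 = €105
  Greenhouse2->F1: 5 × €4 = €20
Total = 20 + 105 + 20 = €145.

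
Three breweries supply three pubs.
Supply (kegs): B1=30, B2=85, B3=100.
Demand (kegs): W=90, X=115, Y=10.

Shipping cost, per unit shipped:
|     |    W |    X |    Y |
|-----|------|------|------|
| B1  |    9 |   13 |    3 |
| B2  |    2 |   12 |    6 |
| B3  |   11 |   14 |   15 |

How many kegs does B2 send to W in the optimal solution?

85

Optimal shipments:
  B1 to W: 5 × 9 = 45
  B1 to X: 15 × 13 = 195
  B1 to Y: 10 × 3 = 30
  B2 to W: 85 × 2 = 170
  B3 to X: 100 × 14 = 1400
Total cost = 1840.
So B2→W carries 85 kegs.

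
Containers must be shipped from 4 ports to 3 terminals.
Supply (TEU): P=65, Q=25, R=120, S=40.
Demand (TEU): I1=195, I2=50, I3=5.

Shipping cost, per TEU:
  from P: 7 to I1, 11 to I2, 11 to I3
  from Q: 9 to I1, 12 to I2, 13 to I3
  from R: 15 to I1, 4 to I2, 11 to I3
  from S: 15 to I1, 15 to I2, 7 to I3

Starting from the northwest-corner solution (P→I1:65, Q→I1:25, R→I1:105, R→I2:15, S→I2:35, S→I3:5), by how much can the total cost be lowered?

385

Current plan cost = 65·7 + 25·9 + 105·15 + 15·4 + 35·15 + 5·7 = 2875.
Optimal plan:
  P→I1: 65 × 7 = 455
  Q→I1: 25 × 9 = 225
  R→I1: 70 × 15 = 1050
  R→I2: 50 × 4 = 200
  S→I1: 35 × 15 = 525
  S→I3: 5 × 7 = 35
Optimal cost = 2490.
Saving = 2875 − 2490 = 385.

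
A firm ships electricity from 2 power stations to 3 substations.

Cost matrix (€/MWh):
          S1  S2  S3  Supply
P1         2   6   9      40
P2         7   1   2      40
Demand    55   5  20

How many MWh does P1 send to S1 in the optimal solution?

Solving gives:
  P1->S1: 40 × €2 = €80
  P2->S1: 15 × €7 = €105
  P2->S2: 5 × €1 = €5
  P2->S3: 20 × €2 = €40
Total cost = €230.
So P1→S1 carries 40 MWh.

40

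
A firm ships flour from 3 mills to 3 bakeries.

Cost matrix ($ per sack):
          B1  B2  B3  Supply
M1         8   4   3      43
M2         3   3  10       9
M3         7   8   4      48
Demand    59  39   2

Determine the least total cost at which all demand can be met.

541

Optimal allocation:
  M1→B1: 2 × $8 = $16
  M1→B2: 39 × $4 = $156
  M1→B3: 2 × $3 = $6
  M2→B1: 9 × $3 = $27
  M3→B1: 48 × $7 = $336
Total = 16 + 156 + 6 + 27 + 336 = $541.
(Supply check: M1 ships 43; M2 ships 9; M3 ships 48.)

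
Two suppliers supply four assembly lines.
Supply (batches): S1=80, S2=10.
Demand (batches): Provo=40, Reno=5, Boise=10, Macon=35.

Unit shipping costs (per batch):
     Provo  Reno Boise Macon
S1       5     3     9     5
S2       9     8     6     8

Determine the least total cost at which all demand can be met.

450

Optimal allocation:
  S1–Provo: 40 batches
  S1–Reno: 5 batches
  S1–Macon: 35 batches
  S2–Boise: 10 batches
Total cost = 450.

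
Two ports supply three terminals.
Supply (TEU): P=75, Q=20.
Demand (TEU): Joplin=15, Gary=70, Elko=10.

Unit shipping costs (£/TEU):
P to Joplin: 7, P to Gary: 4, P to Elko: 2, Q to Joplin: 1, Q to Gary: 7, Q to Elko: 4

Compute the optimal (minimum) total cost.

Optimal allocation:
  P→Gary: 70 × £4 = £280
  P→Elko: 5 × £2 = £10
  Q→Joplin: 15 × £1 = £15
  Q→Elko: 5 × £4 = £20
Total = 280 + 10 + 15 + 20 = £325.
(Supply check: P ships 75; Q ships 20.)

325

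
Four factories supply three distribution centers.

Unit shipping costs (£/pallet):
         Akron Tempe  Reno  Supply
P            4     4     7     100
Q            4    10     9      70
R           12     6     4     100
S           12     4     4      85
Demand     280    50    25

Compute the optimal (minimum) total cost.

2300

Optimal allocation:
  P->Akron: 100 × £4 = £400
  Q->Akron: 70 × £4 = £280
  R->Akron: 100 × £12 = £1200
  S->Akron: 10 × £12 = £120
  S->Tempe: 50 × £4 = £200
  S->Reno: 25 × £4 = £100
Total = 400 + 280 + 1200 + 120 + 200 + 100 = £2300.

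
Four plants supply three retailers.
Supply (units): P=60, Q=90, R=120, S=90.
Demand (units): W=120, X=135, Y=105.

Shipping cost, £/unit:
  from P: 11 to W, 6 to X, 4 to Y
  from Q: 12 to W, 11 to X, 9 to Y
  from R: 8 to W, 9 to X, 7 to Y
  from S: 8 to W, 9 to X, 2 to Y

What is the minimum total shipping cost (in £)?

A cheapest plan:
  P->X: 60 × £6 = £360
  Q->X: 75 × £11 = £825
  Q->Y: 15 × £9 = £135
  R->W: 120 × £8 = £960
  S->Y: 90 × £2 = £180
Total = 360 + 825 + 135 + 960 + 180 = £2460.
(Supply check: P ships 60; Q ships 90; R ships 120; S ships 90.)

2460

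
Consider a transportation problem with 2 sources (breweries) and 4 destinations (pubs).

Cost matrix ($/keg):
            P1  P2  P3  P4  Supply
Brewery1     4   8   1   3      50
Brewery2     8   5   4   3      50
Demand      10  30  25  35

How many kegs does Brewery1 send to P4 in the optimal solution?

15

The minimum-cost plan:
  Brewery1→P1: 10 × $4 = $40
  Brewery1→P3: 25 × $1 = $25
  Brewery1→P4: 15 × $3 = $45
  Brewery2→P2: 30 × $5 = $150
  Brewery2→P4: 20 × $3 = $60
Total cost = $320.
So Brewery1→P4 carries 15 kegs.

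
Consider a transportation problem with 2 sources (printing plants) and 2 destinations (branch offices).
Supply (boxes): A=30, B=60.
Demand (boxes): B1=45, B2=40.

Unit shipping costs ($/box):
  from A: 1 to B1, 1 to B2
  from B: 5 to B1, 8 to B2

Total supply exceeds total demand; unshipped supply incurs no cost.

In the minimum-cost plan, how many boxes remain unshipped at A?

0

An optimal plan:
  A–B2: 30 × $1 = $30
  B–B1: 45 × $5 = $225
  B–B2: 10 × $8 = $80
Total cost = $335.
A ships 30 of its 30, leaving 0.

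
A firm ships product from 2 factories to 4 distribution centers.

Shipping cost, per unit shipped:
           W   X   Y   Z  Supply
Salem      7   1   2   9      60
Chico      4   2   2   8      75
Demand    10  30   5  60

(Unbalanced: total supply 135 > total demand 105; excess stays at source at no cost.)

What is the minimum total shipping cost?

One minimum-cost allocation:
  Salem–X: 30 × 1 = 30
  Salem–Y: 5 × 2 = 10
  Chico–W: 10 × 4 = 40
  Chico–Z: 60 × 8 = 480
Total = 30 + 10 + 40 + 480 = 560.

560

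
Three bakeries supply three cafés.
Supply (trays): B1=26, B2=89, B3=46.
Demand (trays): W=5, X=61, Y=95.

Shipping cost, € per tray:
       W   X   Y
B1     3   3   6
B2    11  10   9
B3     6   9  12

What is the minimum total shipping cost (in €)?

1296

One minimum-cost allocation:
  B1->X: 20 × €3 = €60
  B1->Y: 6 × €6 = €36
  B2->Y: 89 × €9 = €801
  B3->W: 5 × €6 = €30
  B3->X: 41 × €9 = €369
Total = 60 + 36 + 801 + 30 + 369 = €1296.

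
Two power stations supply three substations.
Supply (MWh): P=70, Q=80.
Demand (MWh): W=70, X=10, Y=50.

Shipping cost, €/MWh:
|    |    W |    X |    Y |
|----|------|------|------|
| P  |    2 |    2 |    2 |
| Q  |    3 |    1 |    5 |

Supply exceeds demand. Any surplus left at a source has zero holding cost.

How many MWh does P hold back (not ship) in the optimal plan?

An optimal plan:
  P→W: 20 × €2 = €40
  P→Y: 50 × €2 = €100
  Q→W: 50 × €3 = €150
  Q→X: 10 × €1 = €10
Total cost = €300.
P ships 70 of its 70, leaving 0.

0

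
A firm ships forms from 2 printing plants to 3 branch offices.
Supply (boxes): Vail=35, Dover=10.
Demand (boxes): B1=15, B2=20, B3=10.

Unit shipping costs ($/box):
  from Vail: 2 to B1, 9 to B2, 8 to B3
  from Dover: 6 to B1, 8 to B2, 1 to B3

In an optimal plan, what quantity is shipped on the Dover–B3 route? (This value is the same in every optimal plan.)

Optimal shipments:
  Vail→B1: 15 × $2 = $30
  Vail→B2: 20 × $9 = $180
  Dover→B3: 10 × $1 = $10
Total cost = $220.
So Dover→B3 carries 10 boxes.

10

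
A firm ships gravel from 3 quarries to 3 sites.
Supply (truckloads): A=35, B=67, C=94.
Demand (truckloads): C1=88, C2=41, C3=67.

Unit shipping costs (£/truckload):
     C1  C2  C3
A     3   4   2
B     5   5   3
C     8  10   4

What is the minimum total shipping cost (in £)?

924

Optimal allocation:
  A→C1: 35 × £3 = £105
  B→C1: 26 × £5 = £130
  B→C2: 41 × £5 = £205
  C→C1: 27 × £8 = £216
  C→C3: 67 × £4 = £268
Total = 105 + 130 + 205 + 216 + 268 = £924.
(Supply check: A ships 35; B ships 67; C ships 94.)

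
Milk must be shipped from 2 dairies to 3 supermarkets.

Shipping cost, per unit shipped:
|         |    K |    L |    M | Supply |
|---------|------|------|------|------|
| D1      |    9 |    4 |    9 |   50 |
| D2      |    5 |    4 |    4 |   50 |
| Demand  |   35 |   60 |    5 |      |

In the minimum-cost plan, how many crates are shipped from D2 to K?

Solving gives:
  D1 to L: 50 × 4 = 200
  D2 to K: 35 × 5 = 175
  D2 to L: 10 × 4 = 40
  D2 to M: 5 × 4 = 20
Total cost = 435.
So D2→K carries 35 crates.

35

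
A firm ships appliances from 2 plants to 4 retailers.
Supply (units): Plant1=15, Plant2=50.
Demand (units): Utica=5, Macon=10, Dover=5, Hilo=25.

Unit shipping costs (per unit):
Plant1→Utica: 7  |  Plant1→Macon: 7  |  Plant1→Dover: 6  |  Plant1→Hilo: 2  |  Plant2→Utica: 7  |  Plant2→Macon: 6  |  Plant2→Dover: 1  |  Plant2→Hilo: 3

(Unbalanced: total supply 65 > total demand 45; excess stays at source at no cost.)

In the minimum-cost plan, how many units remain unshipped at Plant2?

20

An optimal plan:
  Plant1–Hilo: 15 × 2 = 30
  Plant2–Utica: 5 × 7 = 35
  Plant2–Macon: 10 × 6 = 60
  Plant2–Dover: 5 × 1 = 5
  Plant2–Hilo: 10 × 3 = 30
Total cost = 160.
Plant2 ships 30 of its 50, leaving 20.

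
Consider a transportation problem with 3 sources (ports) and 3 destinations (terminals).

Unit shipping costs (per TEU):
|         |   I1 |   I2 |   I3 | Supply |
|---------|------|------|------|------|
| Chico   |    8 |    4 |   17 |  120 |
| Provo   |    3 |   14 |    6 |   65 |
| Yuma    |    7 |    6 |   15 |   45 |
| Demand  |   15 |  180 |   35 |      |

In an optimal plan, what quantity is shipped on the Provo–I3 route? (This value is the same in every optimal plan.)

The minimum-cost plan:
  Chico to I2: 120 × 4 = 480
  Provo to I1: 15 × 3 = 45
  Provo to I2: 15 × 14 = 210
  Provo to I3: 35 × 6 = 210
  Yuma to I2: 45 × 6 = 270
Total cost = 1215.
So Provo→I3 carries 35 TEU.

35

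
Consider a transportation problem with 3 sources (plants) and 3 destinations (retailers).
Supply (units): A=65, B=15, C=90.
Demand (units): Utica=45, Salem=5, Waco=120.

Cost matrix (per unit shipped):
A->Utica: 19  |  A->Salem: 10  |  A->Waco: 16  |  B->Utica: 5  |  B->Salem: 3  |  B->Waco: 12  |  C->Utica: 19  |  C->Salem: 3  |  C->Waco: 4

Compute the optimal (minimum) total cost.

Optimal allocation:
  A->Utica: 30 × 19 = 570
  A->Salem: 5 × 10 = 50
  A->Waco: 30 × 16 = 480
  B->Utica: 15 × 5 = 75
  C->Waco: 90 × 4 = 360
Total = 570 + 50 + 480 + 75 + 360 = 1535.

1535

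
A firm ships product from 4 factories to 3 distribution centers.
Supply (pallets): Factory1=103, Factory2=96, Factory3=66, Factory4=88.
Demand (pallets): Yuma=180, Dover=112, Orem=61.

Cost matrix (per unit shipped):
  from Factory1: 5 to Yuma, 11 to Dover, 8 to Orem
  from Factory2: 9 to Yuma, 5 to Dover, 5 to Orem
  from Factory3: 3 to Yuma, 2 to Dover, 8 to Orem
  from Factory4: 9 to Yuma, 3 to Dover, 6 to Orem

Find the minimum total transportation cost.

1501

Optimal allocation:
  Factory1->Yuma: 103 × 5 = 515
  Factory2->Yuma: 11 × 9 = 99
  Factory2->Dover: 24 × 5 = 120
  Factory2->Orem: 61 × 5 = 305
  Factory3->Yuma: 66 × 3 = 198
  Factory4->Dover: 88 × 3 = 264
Total = 515 + 99 + 120 + 305 + 198 + 264 = 1501.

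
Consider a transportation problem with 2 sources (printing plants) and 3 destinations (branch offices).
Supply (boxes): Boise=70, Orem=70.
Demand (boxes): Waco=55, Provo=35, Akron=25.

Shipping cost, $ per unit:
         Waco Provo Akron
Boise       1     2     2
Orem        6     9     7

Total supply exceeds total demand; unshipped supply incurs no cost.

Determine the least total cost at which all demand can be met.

A cheapest plan:
  Boise to Waco: 35 × $1 = $35
  Boise to Provo: 35 × $2 = $70
  Orem to Waco: 20 × $6 = $120
  Orem to Akron: 25 × $7 = $175
Total = 35 + 70 + 120 + 175 = $400.
(Supply check: Boise ships 70; Orem ships 45.)

400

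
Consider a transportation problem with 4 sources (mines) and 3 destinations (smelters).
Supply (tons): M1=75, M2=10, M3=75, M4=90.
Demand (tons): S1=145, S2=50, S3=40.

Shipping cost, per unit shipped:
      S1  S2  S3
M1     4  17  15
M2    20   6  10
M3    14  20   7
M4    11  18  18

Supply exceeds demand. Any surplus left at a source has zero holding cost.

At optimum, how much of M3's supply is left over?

Minimum-cost shipments:
  M1–S1: 75 × 4 = 300
  M2–S2: 10 × 6 = 60
  M3–S2: 20 × 20 = 400
  M3–S3: 40 × 7 = 280
  M4–S1: 70 × 11 = 770
  M4–S2: 20 × 18 = 360
Total cost = 2170.
M3 ships 60 of its 75, leaving 15.

15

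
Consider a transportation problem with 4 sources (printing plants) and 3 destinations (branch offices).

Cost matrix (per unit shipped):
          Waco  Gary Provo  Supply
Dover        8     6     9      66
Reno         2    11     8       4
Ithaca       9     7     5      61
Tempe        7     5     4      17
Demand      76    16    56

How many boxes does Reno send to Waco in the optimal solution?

Solving gives:
  Dover–Waco: 50 boxes
  Dover–Gary: 16 boxes
  Reno–Waco: 4 boxes
  Ithaca–Waco: 5 boxes
  Ithaca–Provo: 56 boxes
  Tempe–Waco: 17 boxes
Total cost = 948.
So Reno→Waco carries 4 boxes.

4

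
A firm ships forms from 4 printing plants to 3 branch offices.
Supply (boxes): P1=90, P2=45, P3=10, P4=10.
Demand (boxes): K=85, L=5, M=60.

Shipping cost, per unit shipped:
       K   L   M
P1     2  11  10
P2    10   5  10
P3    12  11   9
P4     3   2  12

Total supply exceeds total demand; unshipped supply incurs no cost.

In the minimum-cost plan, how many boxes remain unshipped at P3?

0

Minimum-cost shipments:
  P1–K: 85 boxes
  P1–M: 5 boxes
  P2–M: 45 boxes
  P3–M: 10 boxes
  P4–L: 5 boxes
Total cost = 770.
P3 ships 10 of its 10, leaving 0.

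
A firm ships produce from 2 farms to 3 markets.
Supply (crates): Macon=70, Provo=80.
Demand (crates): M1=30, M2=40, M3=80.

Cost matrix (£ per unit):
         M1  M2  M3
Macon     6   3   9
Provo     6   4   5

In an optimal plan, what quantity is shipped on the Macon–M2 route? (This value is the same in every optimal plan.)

40

Solving gives:
  Macon->M1: 30 crates
  Macon->M2: 40 crates
  Provo->M3: 80 crates
Total cost = £700.
So Macon→M2 carries 40 crates.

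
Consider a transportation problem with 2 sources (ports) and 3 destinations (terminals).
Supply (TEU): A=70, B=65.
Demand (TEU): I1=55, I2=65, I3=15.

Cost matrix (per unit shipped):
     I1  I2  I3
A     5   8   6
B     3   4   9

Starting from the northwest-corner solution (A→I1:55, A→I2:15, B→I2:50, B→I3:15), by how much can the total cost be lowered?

105

Current plan cost = 55·5 + 15·8 + 50·4 + 15·9 = 730.
Optimal plan:
  A→I1: 55 TEU
  A→I3: 15 TEU
  B→I2: 65 TEU
Optimal cost = 625.
Saving = 730 − 625 = 105.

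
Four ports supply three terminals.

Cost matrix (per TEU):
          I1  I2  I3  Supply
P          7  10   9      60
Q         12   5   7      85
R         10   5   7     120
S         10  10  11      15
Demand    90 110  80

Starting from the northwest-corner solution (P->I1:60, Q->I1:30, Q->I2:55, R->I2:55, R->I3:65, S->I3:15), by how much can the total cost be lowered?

Current plan cost = 60·7 + 30·12 + 55·5 + 55·5 + 65·7 + 15·11 = 1950.
Optimal plan:
  P->I1: 60 × 7 = 420
  Q->I2: 5 × 5 = 25
  Q->I3: 80 × 7 = 560
  R->I1: 15 × 10 = 150
  R->I2: 105 × 5 = 525
  S->I1: 15 × 10 = 150
Optimal cost = 1830.
Saving = 1950 − 1830 = 120.

120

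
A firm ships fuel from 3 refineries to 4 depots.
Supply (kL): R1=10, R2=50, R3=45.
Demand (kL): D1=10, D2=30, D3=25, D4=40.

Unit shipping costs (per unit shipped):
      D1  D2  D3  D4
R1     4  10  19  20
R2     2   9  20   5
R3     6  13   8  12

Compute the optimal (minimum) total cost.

780

Optimal allocation:
  R1->D2: 10 kL
  R2->D2: 10 kL
  R2->D4: 40 kL
  R3->D1: 10 kL
  R3->D2: 10 kL
  R3->D3: 25 kL
Total cost = 780.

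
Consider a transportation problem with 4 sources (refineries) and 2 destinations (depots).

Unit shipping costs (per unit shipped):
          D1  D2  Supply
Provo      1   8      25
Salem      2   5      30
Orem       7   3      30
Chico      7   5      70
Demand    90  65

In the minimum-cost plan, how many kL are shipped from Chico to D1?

The minimum-cost plan:
  Provo–D1: 25 kL
  Salem–D1: 30 kL
  Orem–D2: 30 kL
  Chico–D1: 35 kL
  Chico–D2: 35 kL
Total cost = 595.
So Chico→D1 carries 35 kL.

35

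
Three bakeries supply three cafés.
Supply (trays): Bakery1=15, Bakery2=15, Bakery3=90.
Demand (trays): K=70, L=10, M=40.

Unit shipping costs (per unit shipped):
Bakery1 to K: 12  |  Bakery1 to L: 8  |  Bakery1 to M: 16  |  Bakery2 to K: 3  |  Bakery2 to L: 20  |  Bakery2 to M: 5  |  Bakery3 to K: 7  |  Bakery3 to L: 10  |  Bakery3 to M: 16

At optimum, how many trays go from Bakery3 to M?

Solving gives:
  Bakery1 to L: 10 × 8 = 80
  Bakery1 to M: 5 × 16 = 80
  Bakery2 to M: 15 × 5 = 75
  Bakery3 to K: 70 × 7 = 490
  Bakery3 to M: 20 × 16 = 320
Total cost = 1045.
So Bakery3→M carries 20 trays.

20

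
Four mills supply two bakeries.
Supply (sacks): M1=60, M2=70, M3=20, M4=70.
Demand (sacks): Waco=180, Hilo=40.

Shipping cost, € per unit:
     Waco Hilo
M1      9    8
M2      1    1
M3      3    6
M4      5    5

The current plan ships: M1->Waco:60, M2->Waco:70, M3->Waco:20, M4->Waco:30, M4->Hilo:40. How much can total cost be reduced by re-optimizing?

40

Current plan cost = 60·9 + 70·1 + 20·3 + 30·5 + 40·5 = €1020.
Optimal plan:
  M1->Waco: 20 × €9 = €180
  M1->Hilo: 40 × €8 = €320
  M2->Waco: 70 × €1 = €70
  M3->Waco: 20 × €3 = €60
  M4->Waco: 70 × €5 = €350
Optimal cost = €980.
Saving = 1020 − 980 = €40.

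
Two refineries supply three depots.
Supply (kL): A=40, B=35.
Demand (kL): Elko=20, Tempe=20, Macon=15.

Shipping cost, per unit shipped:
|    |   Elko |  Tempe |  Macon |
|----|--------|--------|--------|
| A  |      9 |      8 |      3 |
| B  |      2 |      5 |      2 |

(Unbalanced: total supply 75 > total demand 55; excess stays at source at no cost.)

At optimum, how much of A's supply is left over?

An optimal plan:
  A–Tempe: 5 × 8 = 40
  A–Macon: 15 × 3 = 45
  B–Elko: 20 × 2 = 40
  B–Tempe: 15 × 5 = 75
Total cost = 200.
A ships 20 of its 40, leaving 20.

20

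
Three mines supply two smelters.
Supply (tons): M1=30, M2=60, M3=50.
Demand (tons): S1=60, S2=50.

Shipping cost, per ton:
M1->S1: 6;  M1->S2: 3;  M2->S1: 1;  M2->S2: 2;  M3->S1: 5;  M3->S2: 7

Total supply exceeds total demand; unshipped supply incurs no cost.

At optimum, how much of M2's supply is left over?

Minimum-cost shipments:
  M1→S2: 30 × 3 = 90
  M2→S1: 40 × 1 = 40
  M2→S2: 20 × 2 = 40
  M3→S1: 20 × 5 = 100
Total cost = 270.
M2 ships 60 of its 60, leaving 0.

0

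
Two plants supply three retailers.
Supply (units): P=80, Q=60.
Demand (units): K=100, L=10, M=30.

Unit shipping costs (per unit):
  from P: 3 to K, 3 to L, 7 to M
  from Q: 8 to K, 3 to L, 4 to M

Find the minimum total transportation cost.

A cheapest plan:
  P→K: 80 × 3 = 240
  Q→K: 20 × 8 = 160
  Q→L: 10 × 3 = 30
  Q→M: 30 × 4 = 120
Total = 240 + 160 + 30 + 120 = 550.

550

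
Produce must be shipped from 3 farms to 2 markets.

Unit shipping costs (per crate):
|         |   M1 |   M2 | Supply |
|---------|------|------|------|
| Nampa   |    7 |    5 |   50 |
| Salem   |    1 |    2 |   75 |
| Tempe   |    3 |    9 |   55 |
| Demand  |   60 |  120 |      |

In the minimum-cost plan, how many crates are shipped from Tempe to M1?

Optimal shipments:
  Nampa→M2: 50 crates
  Salem→M1: 5 crates
  Salem→M2: 70 crates
  Tempe→M1: 55 crates
Total cost = 560.
So Tempe→M1 carries 55 crates.

55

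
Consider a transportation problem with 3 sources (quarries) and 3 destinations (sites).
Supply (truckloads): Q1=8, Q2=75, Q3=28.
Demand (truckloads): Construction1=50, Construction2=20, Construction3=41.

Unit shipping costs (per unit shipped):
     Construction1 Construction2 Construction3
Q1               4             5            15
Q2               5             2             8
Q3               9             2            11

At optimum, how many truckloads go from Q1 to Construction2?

0

Solving gives:
  Q1 to Construction1: 8 truckloads
  Q2 to Construction1: 42 truckloads
  Q2 to Construction3: 33 truckloads
  Q3 to Construction2: 20 truckloads
  Q3 to Construction3: 8 truckloads
Total cost = 634.
The route Q1→Construction2 is not used.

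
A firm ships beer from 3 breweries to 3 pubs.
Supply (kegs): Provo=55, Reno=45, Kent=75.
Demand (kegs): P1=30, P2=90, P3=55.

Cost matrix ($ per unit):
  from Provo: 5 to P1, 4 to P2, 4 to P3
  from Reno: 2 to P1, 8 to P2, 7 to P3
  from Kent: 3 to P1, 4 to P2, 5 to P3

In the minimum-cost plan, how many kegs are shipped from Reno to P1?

30

The minimum-cost plan:
  Provo to P2: 15 kegs
  Provo to P3: 40 kegs
  Reno to P1: 30 kegs
  Reno to P3: 15 kegs
  Kent to P2: 75 kegs
Total cost = $685.
So Reno→P1 carries 30 kegs.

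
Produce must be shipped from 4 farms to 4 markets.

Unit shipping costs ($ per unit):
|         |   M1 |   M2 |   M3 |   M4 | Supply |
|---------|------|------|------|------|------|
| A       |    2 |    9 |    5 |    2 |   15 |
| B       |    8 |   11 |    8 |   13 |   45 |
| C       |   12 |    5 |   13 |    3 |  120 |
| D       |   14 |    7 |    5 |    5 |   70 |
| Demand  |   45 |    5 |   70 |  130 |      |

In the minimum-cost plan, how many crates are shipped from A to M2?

0

Optimal shipments:
  A–M4: 15 × $2 = $30
  B–M1: 45 × $8 = $360
  C–M2: 5 × $5 = $25
  C–M4: 115 × $3 = $345
  D–M3: 70 × $5 = $350
Total cost = $1110.
The route A→M2 is not used.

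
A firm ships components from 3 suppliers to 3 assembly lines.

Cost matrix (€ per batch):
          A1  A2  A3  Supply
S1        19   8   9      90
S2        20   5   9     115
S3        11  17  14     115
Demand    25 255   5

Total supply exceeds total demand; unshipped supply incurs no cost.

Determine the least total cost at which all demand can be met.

2490

Optimal allocation:
  S1–A2: 90 × €8 = €720
  S2–A2: 115 × €5 = €575
  S3–A1: 25 × €11 = €275
  S3–A2: 50 × €17 = €850
  S3–A3: 5 × €14 = €70
Total = 720 + 575 + 275 + 850 + 70 = €2490.
(Supply check: S1 ships 90; S2 ships 115; S3 ships 80.)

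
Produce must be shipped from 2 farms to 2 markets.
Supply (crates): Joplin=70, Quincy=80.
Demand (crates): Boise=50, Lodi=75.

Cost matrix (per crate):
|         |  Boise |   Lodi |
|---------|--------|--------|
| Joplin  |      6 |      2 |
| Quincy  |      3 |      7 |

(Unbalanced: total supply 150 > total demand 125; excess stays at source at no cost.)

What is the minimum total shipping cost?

Optimal allocation:
  Joplin–Lodi: 70 × 2 = 140
  Quincy–Boise: 50 × 3 = 150
  Quincy–Lodi: 5 × 7 = 35
Total = 140 + 150 + 35 = 325.

325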